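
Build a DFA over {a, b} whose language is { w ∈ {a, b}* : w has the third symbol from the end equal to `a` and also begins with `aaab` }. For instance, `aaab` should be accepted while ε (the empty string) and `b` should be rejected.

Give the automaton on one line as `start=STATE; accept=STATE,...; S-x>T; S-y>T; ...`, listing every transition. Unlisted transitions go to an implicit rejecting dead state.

start=s0; accept=s5,s6,s7,s12; s0-a>s1; s0-b>s2; s1-a>s3; s1-b>s2; s2-a>s2; s2-b>s2; s3-a>s4; s3-b>s2; s4-a>s2; s4-b>s5; s5-a>s6; s5-b>s7; s6-a>s8; s6-b>s9; s7-a>s10; s7-b>s11; s8-a>s12; s8-b>s5; s9-a>s6; s9-b>s7; s10-a>s8; s10-b>s9; s11-a>s10; s11-b>s11; s12-a>s12; s12-b>s5

Handle the two conditions separately and then intersect. The first has 15 states tracking the last 3 symbols read; the second has 6 states tracking whether the input so far still matches the prefix `aaab`. A product state is a pair (one from each), accepting exactly when both do. Minimizing collapses redundant product states.
A 13-state machine:
          a    b  
>  s0     s1   s2 
   s1     s3   s2 
   s2     s2   s2 
   s3     s4   s2 
   s4     s2   s5 
 * s5     s6   s7 
 * s6     s8   s9 
 * s7    s10  s11 
   s8    s12   s5 
   s9     s6   s7 
   s10    s8   s9 
   s11   s10  s11 
 * s12   s12   s5 
(> = start, * = accepting)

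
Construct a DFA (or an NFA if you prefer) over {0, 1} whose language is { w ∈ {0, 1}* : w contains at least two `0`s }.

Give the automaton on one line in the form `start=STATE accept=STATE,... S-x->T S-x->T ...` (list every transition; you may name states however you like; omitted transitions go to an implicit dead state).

Count `0`s, saturating at 3: states q0 through q2 mean 0 through 2 `0`s seen; q3 means more than 2. Each `0` increments (capped at q3); other symbols loop. Accept from {q2, q3}.
        0   1  
>  q0   q1  q0 
   q1   q2  q1 
 * q2   q3  q2 
 * q3   q3  q3 
(> = start, * = accepting)

start=q0 accept=q2,q3 q0-0->q1 q0-1->q0 q1-0->q2 q1-1->q1 q2-0->q3 q2-1->q2 q3-0->q3 q3-1->q3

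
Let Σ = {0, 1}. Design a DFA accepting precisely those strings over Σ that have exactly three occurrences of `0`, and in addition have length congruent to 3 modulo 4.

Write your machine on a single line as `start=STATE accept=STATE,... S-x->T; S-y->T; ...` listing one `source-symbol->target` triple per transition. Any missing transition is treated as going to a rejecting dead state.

Run two small machines in parallel and take their product. One (5 states) tracks the count of `0`s, saturating at 4; the other (4 states) tracks the input length modulo 4. Each combined state is a pair, one component from each; accept when both components accept.
A 20-state machine:
          0    1  
>  S0     S1   S2 
   S1     S3   S4 
   S2     S4   S5 
   S3     S6   S7 
   S4     S7   S8 
   S5     S8   S9 
 * S6    S10  S11 
   S7    S11  S12 
   S8    S12  S13 
   S9    S13   S0 
   S10   S14  S14 
   S11   S14  S15 
   S12   S15  S16 
   S13   S16   S1 
   S14   S17  S17 
   S15   S17  S18 
   S16   S18   S3 
   S17   S19  S19 
   S18   S19   S6 
   S19   S10  S10 
(> = start, * = accepting)

start=S0; accept=S6; S0-0->S1; S0-1->S2; S1-0->S3; S1-1->S4; S2-0->S4; S2-1->S5; S3-0->S6; S3-1->S7; S4-0->S7; S4-1->S8; S5-0->S8; S5-1->S9; S6-0->S10; S6-1->S11; S7-0->S11; S7-1->S12; S8-0->S12; S8-1->S13; S9-0->S13; S9-1->S0; S10-0->S14; S10-1->S14; S11-0->S14; S11-1->S15; S12-0->S15; S12-1->S16; S13-0->S16; S13-1->S1; S14-0->S17; S14-1->S17; S15-0->S17; S15-1->S18; S16-0->S18; S16-1->S3; S17-0->S19; S17-1->S19; S18-0->S19; S18-1->S6; S19-0->S10; S19-1->S10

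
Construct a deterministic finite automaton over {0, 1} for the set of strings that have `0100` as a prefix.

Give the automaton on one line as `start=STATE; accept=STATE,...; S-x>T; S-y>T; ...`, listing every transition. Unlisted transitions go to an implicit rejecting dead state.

Walk along `0100` while the input agrees: from A take `0` to B, and so on. Any deviation drops to the rejecting sink F. Once E is reached the prefix is confirmed and every continuation is accepted.
       0  1 
>  A   B  F 
   B   F  C 
   C   D  F 
   D   E  F 
 * E   E  E 
   F   F  F 
(> = start, * = accepting)

start=A; accept=E; A-0>B; A-1>F; B-0>F; B-1>C; C-0>D; C-1>F; D-0>E; D-1>F; E-0>E; E-1>E; F-0>F; F-1>F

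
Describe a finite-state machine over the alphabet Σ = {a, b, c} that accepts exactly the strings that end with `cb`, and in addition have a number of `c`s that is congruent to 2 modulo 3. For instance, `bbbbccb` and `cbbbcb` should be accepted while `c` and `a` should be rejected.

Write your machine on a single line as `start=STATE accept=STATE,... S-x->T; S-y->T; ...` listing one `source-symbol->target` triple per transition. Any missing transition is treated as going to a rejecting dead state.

Handle the two conditions separately and then intersect. One (3 states) tracks how much of the suffix `cb` has currently been matched; the other (3 states) tracks the count of `c`s modulo 3. Each combined state is a pair, one component from each; accept when both components accept. After merging equivalent states the machine shrinks.
A 5-state machine:
        a   b   c  
>  q0   q0  q0  q1 
   q1   q1  q1  q2 
   q2   q3  q4  q0 
   q3   q3  q3  q0 
 * q4   q3  q3  q0 
(> = start, * = accepting)

start=q0; accept=q4; q0-a->q0; q0-b->q0; q0-c->q1; q1-a->q1; q1-b->q1; q1-c->q2; q2-a->q3; q2-b->q4; q2-c->q0; q3-a->q3; q3-b->q3; q3-c->q0; q4-a->q3; q4-b->q3; q4-c->q0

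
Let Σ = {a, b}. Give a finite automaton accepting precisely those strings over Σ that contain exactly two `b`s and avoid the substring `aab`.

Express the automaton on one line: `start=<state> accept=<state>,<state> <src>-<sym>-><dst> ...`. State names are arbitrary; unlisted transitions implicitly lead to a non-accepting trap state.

Run two small machines in parallel and take their product. One (4 states) tracks the count of `b`s, saturating at 3; the other (4 states) tracks partial matches of the forbidden pattern `aab`. Each combined state is a pair, one component from each; accept when both components accept. Equivalent product states are then merged.
        a   b  
>  q0   q1  q2 
   q1   q3  q2 
   q2   q4  q5 
   q3   q3  q3 
   q4   q3  q5 
 * q5   q5  q3 
(> = start, * = accepting)

start=q0 accept=q5 q0-a->q1 q0-b->q2 q1-a->q3 q1-b->q2 q2-a->q4 q2-b->q5 q3-a->q3 q3-b->q3 q4-a->q3 q4-b->q5 q5-a->q5 q5-b->q3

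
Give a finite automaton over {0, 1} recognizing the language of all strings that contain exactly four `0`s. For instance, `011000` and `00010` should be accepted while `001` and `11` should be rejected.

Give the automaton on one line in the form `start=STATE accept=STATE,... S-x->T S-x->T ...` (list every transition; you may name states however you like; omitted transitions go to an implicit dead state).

start=s0 accept=s4 s0-0->s1 s0-1->s0 s1-0->s2 s1-1->s1 s2-0->s3 s2-1->s2 s3-0->s4 s3-1->s3 s4-0->s5 s4-1->s4 s5-0->s5 s5-1->s5

Count `0`s, saturating at 5: states s0 through s4 mean 0 through 4 `0`s seen; s5 means more than 4. Each `0` increments (capped at s5); other symbols loop. Accept from {s4}.
6 states suffice.
        0   1  
>  s0   s1  s0 
   s1   s2  s1 
   s2   s3  s2 
   s3   s4  s3 
 * s4   s5  s4 
   s5   s5  s5 
(> = start, * = accepting)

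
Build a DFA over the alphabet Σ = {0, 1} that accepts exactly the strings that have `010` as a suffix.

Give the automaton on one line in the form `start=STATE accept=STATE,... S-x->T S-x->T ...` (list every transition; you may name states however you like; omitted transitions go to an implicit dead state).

start=S0 accept=S3 S0-0->S1 S0-1->S0 S1-0->S1 S1-1->S2 S2-0->S3 S2-1->S0 S3-0->S1 S3-1->S2

Remember how much of `010` the current input suffix matches. State S0 means no match yet; S1 means the last symbol is `0`; S2 means the last 2 symbols are `01`; S3 means the last 3 symbols are `010`. Only S3 accepts. On a mismatch, fall back to the longest proper suffix that is still a prefix of `010`.
        0   1  
>  S0   S1  S0 
   S1   S1  S2 
   S2   S3  S0 
 * S3   S1  S2 
(> = start, * = accepting)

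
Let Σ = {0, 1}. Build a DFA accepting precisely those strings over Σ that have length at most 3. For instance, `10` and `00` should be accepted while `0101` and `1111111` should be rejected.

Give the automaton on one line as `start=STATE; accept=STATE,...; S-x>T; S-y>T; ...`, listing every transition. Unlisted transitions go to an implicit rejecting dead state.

Count input length up to 4: every symbol moves from q0 toward q4, which means 'more than 3' and absorbs. Accept from {q0, q1, q2, q3}.
With 5 states:
        0   1  
>* q0   q1  q1 
 * q1   q2  q2 
 * q2   q3  q3 
 * q3   q4  q4 
   q4   q4  q4 
(> = start, * = accepting)

start=q0; accept=q0,q1,q2,q3; q0-0>q1; q0-1>q1; q1-0>q2; q1-1>q2; q2-0>q3; q2-1>q3; q3-0>q4; q3-1>q4; q4-0>q4; q4-1>q4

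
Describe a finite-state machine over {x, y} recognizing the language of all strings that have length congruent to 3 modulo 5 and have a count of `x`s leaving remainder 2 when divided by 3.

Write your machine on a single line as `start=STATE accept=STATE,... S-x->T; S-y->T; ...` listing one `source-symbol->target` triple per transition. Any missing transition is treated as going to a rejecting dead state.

start=q0; accept=q7; q0-x->q1; q0-y->q2; q1-x->q3; q1-y->q4; q2-x->q4; q2-y->q5; q3-x->q6; q3-y->q7; q4-x->q7; q4-y->q8; q5-x->q8; q5-y->q6; q6-x->q9; q6-y->q10; q7-x->q10; q7-y->q11; q8-x->q11; q8-y->q9; q9-x->q12; q9-y->q13; q10-x->q13; q10-y->q0; q11-x->q0; q11-y->q12; q12-x->q2; q12-y->q14; q13-x->q14; q13-y->q1; q14-x->q5; q14-y->q3

Handle the two conditions separately and then intersect. One (5 states) tracks the input length modulo 5; the other (3 states) tracks the count of `x`s modulo 3. Each combined state is a pair, one component from each; accept when both components accept.
          x    y  
>  q0     q1   q2 
   q1     q3   q4 
   q2     q4   q5 
   q3     q6   q7 
   q4     q7   q8 
   q5     q8   q6 
   q6     q9  q10 
 * q7    q10  q11 
   q8    q11   q9 
   q9    q12  q13 
   q10   q13   q0 
   q11    q0  q12 
   q12    q2  q14 
   q13   q14   q1 
   q14    q5   q3 
(> = start, * = accepting)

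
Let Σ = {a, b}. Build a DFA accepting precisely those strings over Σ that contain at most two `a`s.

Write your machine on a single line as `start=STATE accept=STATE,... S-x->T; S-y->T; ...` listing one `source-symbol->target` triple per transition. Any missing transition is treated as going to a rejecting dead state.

start=s0; accept=s0,s1,s2; s0-a->s1; s0-b->s0; s1-a->s2; s1-b->s1; s2-a->s3; s2-b->s2; s3-a->s3; s3-b->s3

Only the number of `a`s matters, and only up to 3. Make a chain s0 → s1 → s2 → s3 advanced by each `a` (with s3 absorbing); every other symbol self-loops. The accepting set is {s0, s1, s2}.
With 4 states:
        a   b  
>* s0   s1  s0 
 * s1   s2  s1 
 * s2   s3  s2 
   s3   s3  s3 
(> = start, * = accepting)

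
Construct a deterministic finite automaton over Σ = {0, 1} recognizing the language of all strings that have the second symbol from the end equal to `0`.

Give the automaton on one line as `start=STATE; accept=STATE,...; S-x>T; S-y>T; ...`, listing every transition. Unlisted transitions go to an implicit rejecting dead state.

start=q0; accept=q3,q4; q0-0>q1; q0-1>q2; q1-0>q3; q1-1>q4; q2-0>q5; q2-1>q6; q3-0>q3; q3-1>q4; q4-0>q5; q4-1>q6; q5-0>q3; q5-1>q4; q6-0>q5; q6-1>q6

Because acceptance depends on a position counted from the end, the machine has to buffer the most recent 2 symbols. Make each state the string of the last up-to-2 symbols read; on input `x` shift the window left and append `x`. Accept when the buffered window has length 2 and begins with `0`.
With 7 states:
        0   1  
>  q0   q1  q2 
   q1   q3  q4 
   q2   q5  q6 
 * q3   q3  q4 
 * q4   q5  q6 
   q5   q3  q4 
   q6   q5  q6 
(> = start, * = accepting)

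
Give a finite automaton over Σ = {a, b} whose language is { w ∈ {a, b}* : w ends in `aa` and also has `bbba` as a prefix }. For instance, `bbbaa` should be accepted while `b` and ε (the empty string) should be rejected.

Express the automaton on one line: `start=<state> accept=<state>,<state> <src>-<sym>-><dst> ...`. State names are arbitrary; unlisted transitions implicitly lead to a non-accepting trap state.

Handle the two conditions separately and then intersect. The first has 3 states tracking how much of the suffix `aa` has currently been matched; the second has 6 states tracking whether the input so far still matches the prefix `bbba`. A product state is a pair (one from each), accepting exactly when both do.
10 states suffice.
        a   b  
>  s0   s1  s2 
   s1   s3  s4 
   s2   s1  s5 
   s3   s3  s4 
   s4   s1  s4 
   s5   s1  s6 
   s6   s7  s4 
   s7   s8  s9 
 * s8   s8  s9 
   s9   s7  s9 
(> = start, * = accepting)

start=s0 accept=s8 s0-a->s1 s0-b->s2 s1-a->s3 s1-b->s4 s2-a->s1 s2-b->s5 s3-a->s3 s3-b->s4 s4-a->s1 s4-b->s4 s5-a->s1 s5-b->s6 s6-a->s7 s6-b->s4 s7-a->s8 s7-b->s9 s8-a->s8 s8-b->s9 s9-a->s7 s9-b->s9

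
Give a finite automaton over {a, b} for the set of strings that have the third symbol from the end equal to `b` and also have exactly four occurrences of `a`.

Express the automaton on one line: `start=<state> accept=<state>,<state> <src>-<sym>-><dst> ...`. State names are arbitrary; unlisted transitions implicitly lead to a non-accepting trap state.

start=s0 accept=s12,s14,s15,s16 s0-a->s1 s0-b->s0 s1-a->s2 s1-b->s1 s2-a->s3 s2-b->s4 s3-a->s5 s3-b->s6 s4-a->s7 s4-b->s4 s5-a->s8 s5-b->s9 s6-a->s10 s6-b->s11 s7-a->s12 s7-b->s6 s8-a->s8 s8-b->s8 s9-a->s8 s9-b->s13 s10-a->s8 s10-b->s14 s11-a->s15 s11-b->s11 s12-a->s8 s12-b->s9 s13-a->s8 s13-b->s16 s14-a->s8 s14-b->s13 s15-a->s8 s15-b->s14 s16-a->s8 s16-b->s16

Handle the two conditions separately and then intersect. The first has 15 states tracking the last 3 symbols read; the second has 6 states tracking the count of `a`s, saturating at 5. A product state is a pair (one from each), accepting exactly when both do. Equivalent product states are then merged.
17 states suffice.
          a    b  
>  s0     s1   s0 
   s1     s2   s1 
   s2     s3   s4 
   s3     s5   s6 
   s4     s7   s4 
   s5     s8   s9 
   s6    s10  s11 
   s7    s12   s6 
   s8     s8   s8 
   s9     s8  s13 
   s10    s8  s14 
   s11   s15  s11 
 * s12    s8   s9 
   s13    s8  s16 
 * s14    s8  s13 
 * s15    s8  s14 
 * s16    s8  s16 
(> = start, * = accepting)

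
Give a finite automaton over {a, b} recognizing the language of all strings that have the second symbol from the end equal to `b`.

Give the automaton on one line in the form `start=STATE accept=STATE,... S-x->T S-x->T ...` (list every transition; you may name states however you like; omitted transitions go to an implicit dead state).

start=q0 accept=q5,q6 q0-a->q1 q0-b->q2 q1-a->q3 q1-b->q4 q2-a->q5 q2-b->q6 q3-a->q3 q3-b->q4 q4-a->q5 q4-b->q6 q5-a->q3 q5-b->q4 q6-a->q5 q6-b->q6

A DFA must remember the last 2 symbols (since which symbol is second-to-last isn't known until the input ends). Use one state per possible window of the last ≤2 symbols; accept from those whose window starts with `b`.
        a   b  
>  q0   q1  q2 
   q1   q3  q4 
   q2   q5  q6 
   q3   q3  q4 
   q4   q5  q6 
 * q5   q3  q4 
 * q6   q5  q6 
(> = start, * = accepting)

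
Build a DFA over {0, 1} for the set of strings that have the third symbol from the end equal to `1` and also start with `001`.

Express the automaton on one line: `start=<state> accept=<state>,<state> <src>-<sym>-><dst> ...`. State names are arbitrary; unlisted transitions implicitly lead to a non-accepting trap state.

start=s0 accept=s18,s19,s20,s21 s0-0->s1 s0-1->s2 s1-0->s3 s1-1->s4 s2-0->s5 s2-1->s6 s3-0->s7 s3-1->s8 s4-0->s9 s4-1->s10 s5-0->s11 s5-1->s12 s6-0->s13 s6-1->s14 s7-0->s7 s7-1->s15 s8-0->s16 s8-1->s17 s9-0->s11 s9-1->s12 s10-0->s13 s10-1->s14 s11-0->s7 s11-1->s15 s12-0->s9 s12-1->s10 s13-0->s11 s13-1->s12 s14-0->s13 s14-1->s14 s15-0->s9 s15-1->s10 s16-0->s18 s16-1->s19 s17-0->s20 s17-1->s21 s18-0->s22 s18-1->s8 s19-0->s16 s19-1->s17 s20-0->s18 s20-1->s19 s21-0->s20 s21-1->s21 s22-0->s22 s22-1->s8

Handle the two conditions separately and then intersect. The first has 15 states tracking the last 3 symbols read; the second has 5 states tracking whether the input so far still matches the prefix `001`. A product state is a pair (one from each), accepting exactly when both do.
A 23-state machine:
          0    1  
>  s0     s1   s2 
   s1     s3   s4 
   s2     s5   s6 
   s3     s7   s8 
   s4     s9  s10 
   s5    s11  s12 
   s6    s13  s14 
   s7     s7  s15 
   s8    s16  s17 
   s9    s11  s12 
   s10   s13  s14 
   s11    s7  s15 
   s12    s9  s10 
   s13   s11  s12 
   s14   s13  s14 
   s15    s9  s10 
   s16   s18  s19 
   s17   s20  s21 
 * s18   s22   s8 
 * s19   s16  s17 
 * s20   s18  s19 
 * s21   s20  s21 
   s22   s22   s8 
(> = start, * = accepting)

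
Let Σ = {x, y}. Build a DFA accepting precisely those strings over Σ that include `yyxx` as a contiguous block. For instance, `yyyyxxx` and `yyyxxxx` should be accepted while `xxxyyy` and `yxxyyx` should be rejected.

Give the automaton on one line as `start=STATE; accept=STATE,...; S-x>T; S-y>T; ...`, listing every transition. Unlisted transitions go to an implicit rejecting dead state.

start=q0; accept=q4; q0-x>q0; q0-y>q1; q1-x>q0; q1-y>q2; q2-x>q3; q2-y>q2; q3-x>q4; q3-y>q1; q4-x>q4; q4-y>q4

Track how much of `yyxx` has been matched so far: state q0 is no progress, q4 is the absorbing accept state reached once `yyxx` has occurred. Intermediate states record partial matches; on a mismatch, fall back to the longest reusable overlap.
5 states suffice.
        x   y  
>  q0   q0  q1 
   q1   q0  q2 
   q2   q3  q2 
   q3   q4  q1 
 * q4   q4  q4 
(> = start, * = accepting)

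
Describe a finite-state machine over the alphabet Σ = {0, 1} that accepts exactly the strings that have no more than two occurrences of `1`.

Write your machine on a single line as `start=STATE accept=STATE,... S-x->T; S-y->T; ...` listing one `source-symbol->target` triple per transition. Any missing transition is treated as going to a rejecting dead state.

Only the number of `1`s matters, and only up to 3. Make a chain S0 → S1 → S2 → S3 advanced by each `1` (with S3 absorbing); every other symbol self-loops. The accepting set is {S0, S1, S2}.
        0   1  
>* S0   S0  S1 
 * S1   S1  S2 
 * S2   S2  S3 
   S3   S3  S3 
(> = start, * = accepting)

start=S0; accept=S0,S1,S2; S0-0->S0; S0-1->S1; S1-0->S1; S1-1->S2; S2-0->S2; S2-1->S3; S3-0->S3; S3-1->S3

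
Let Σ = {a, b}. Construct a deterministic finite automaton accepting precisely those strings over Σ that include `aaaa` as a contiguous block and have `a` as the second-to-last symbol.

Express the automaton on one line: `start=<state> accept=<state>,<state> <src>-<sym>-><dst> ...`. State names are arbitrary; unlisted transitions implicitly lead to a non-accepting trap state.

Build one automaton per condition and run them in lockstep. The first has 5 states tracking whether and how much of `aaaa` has been seen; the second has 7 states tracking the last 2 symbols read. A product state is a pair (one from each), accepting exactly when both do.
          a    b  
>  S0     S1   S2 
   S1     S3   S4 
   S2     S5   S6 
   S3     S7   S4 
   S4     S5   S6 
   S5     S3   S4 
   S6     S5   S6 
   S7     S8   S4 
 * S8     S8   S9 
 * S9    S10  S11 
   S10    S8   S9 
   S11   S10  S11 
(> = start, * = accepting)

start=S0 accept=S8,S9 S0-a->S1 S0-b->S2 S1-a->S3 S1-b->S4 S2-a->S5 S2-b->S6 S3-a->S7 S3-b->S4 S4-a->S5 S4-b->S6 S5-a->S3 S5-b->S4 S6-a->S5 S6-b->S6 S7-a->S8 S7-b->S4 S8-a->S8 S8-b->S9 S9-a->S10 S9-b->S11 S10-a->S8 S10-b->S9 S11-a->S10 S11-b->S11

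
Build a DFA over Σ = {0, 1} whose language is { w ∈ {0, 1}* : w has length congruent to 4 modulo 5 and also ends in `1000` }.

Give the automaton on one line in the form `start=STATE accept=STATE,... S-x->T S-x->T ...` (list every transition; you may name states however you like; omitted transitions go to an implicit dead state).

Run two small machines in parallel and take their product. The first has 5 states tracking the input length modulo 5; the second has 5 states tracking how much of the suffix `1000` has currently been matched. A product state is a pair (one from each), accepting exactly when both do. Equivalent product states are then merged.
With 9 states:
        0   1  
>  s0   s1  s2 
   s1   s3  s3 
   s2   s4  s3 
   s3   s5  s5 
   s4   s6  s5 
   s5   s7  s7 
   s6   s8  s7 
   s7   s0  s0 
 * s8   s0  s0 
(> = start, * = accepting)

start=s0 accept=s8 s0-0->s1 s0-1->s2 s1-0->s3 s1-1->s3 s2-0->s4 s2-1->s3 s3-0->s5 s3-1->s5 s4-0->s6 s4-1->s5 s5-0->s7 s5-1->s7 s6-0->s8 s6-1->s7 s7-0->s0 s7-1->s0 s8-0->s0 s8-1->s0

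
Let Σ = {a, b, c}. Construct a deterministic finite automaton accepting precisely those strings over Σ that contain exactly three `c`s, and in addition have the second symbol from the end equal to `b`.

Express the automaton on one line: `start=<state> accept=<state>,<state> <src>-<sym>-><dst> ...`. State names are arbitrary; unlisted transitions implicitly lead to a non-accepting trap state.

start=q0 accept=q5,q8 q0-a->q0 q0-b->q0 q0-c->q1 q1-a->q1 q1-b->q1 q1-c->q2 q2-a->q2 q2-b->q3 q2-c->q4 q3-a->q2 q3-b->q3 q3-c->q5 q4-a->q4 q4-b->q6 q4-c->q7 q5-a->q4 q5-b->q6 q5-c->q7 q6-a->q5 q6-b->q8 q6-c->q7 q7-a->q7 q7-b->q7 q7-c->q7 q8-a->q5 q8-b->q8 q8-c->q7

Handle the two conditions separately and then intersect. The first has 5 states tracking the count of `c`s, saturating at 4; the second has 13 states tracking the last 2 symbols read. A product state is a pair (one from each), accepting exactly when both do. Equivalent product states are then merged.
With 9 states:
        a   b   c  
>  q0   q0  q0  q1 
   q1   q1  q1  q2 
   q2   q2  q3  q4 
   q3   q2  q3  q5 
   q4   q4  q6  q7 
 * q5   q4  q6  q7 
   q6   q5  q8  q7 
   q7   q7  q7  q7 
 * q8   q5  q8  q7 
(> = start, * = accepting)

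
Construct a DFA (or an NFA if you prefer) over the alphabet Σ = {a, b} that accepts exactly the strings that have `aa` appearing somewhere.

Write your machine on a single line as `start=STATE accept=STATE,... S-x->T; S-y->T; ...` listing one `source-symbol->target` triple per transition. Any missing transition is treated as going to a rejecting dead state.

start=q0; accept=q2; q0-a->q1; q0-b->q0; q1-a->q2; q1-b->q0; q2-a->q2; q2-b->q2

Track how much of `aa` has been matched so far: state q0 is no progress, q2 is the absorbing accept state reached once `aa` has occurred. Intermediate states record partial matches; on a mismatch, fall back to the longest reusable overlap.
A 3-state machine:
        a   b  
>  q0   q1  q0 
   q1   q2  q0 
 * q2   q2  q2 
(> = start, * = accepting)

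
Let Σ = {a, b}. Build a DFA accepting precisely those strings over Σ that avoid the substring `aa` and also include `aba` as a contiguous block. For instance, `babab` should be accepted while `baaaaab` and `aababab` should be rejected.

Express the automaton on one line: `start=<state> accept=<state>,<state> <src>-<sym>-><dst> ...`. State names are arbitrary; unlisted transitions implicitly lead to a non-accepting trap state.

start=S0 accept=S5,S8 S0-a->S1 S0-b->S0 S1-a->S2 S1-b->S3 S2-a->S2 S2-b->S4 S3-a->S5 S3-b->S0 S4-a->S6 S4-b->S7 S5-a->S6 S5-b->S8 S6-a->S6 S6-b->S6 S7-a->S2 S7-b->S7 S8-a->S5 S8-b->S8

Handle the two conditions separately and then intersect. The first has 3 states tracking partial matches of the forbidden pattern `aa`; the second has 4 states tracking whether and how much of `aba` has been seen. A product state is a pair (one from each), accepting exactly when both do.
9 states suffice.
        a   b  
>  S0   S1  S0 
   S1   S2  S3 
   S2   S2  S4 
   S3   S5  S0 
   S4   S6  S7 
 * S5   S6  S8 
   S6   S6  S6 
   S7   S2  S7 
 * S8   S5  S8 
(> = start, * = accepting)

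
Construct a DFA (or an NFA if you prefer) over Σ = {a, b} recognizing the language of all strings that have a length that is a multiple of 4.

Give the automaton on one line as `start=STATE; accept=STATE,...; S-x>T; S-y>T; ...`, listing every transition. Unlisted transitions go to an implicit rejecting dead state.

Only the length mod 4 matters, so use a 4-cycle: from any state, every input symbol moves to the next state, wrapping S3 back to S0. Mark S0 accepting.
With 4 states:
        a   b  
>* S0   S1  S1 
   S1   S2  S2 
   S2   S3  S3 
   S3   S0  S0 
(> = start, * = accepting)

start=S0; accept=S0; S0-a>S1; S0-b>S1; S1-a>S2; S1-b>S2; S2-a>S3; S2-b>S3; S3-a>S0; S3-b>S0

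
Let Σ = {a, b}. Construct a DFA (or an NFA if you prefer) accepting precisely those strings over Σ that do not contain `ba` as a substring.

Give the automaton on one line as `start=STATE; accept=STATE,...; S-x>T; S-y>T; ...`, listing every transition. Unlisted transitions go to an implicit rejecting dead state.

This is the complement of 'contains `ba`'. Use the same substring-matching states — q0 through q2 holding how much of `ba` has just been matched — but flip the accepting set: everything except the trap q2 accepts.
3 states suffice.
        a   b  
>* q0   q0  q1 
 * q1   q2  q1 
   q2   q2  q2 
(> = start, * = accepting)

start=q0; accept=q0,q1; q0-a>q0; q0-b>q1; q1-a>q2; q1-b>q1; q2-a>q2; q2-b>q2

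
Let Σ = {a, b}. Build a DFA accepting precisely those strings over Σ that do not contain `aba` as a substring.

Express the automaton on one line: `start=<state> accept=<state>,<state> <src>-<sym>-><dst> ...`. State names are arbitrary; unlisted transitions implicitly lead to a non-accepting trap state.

Track partial matches of the forbidden pattern `aba`. State q3 is a dead state reached once `aba` has occurred; every other state accepts. q0 means no part of `aba` is currently matched.
4 states suffice.
        a   b  
>* q0   q1  q0 
 * q1   q1  q2 
 * q2   q3  q0 
   q3   q3  q3 
(> = start, * = accepting)

start=q0 accept=q0,q1,q2 q0-a->q1 q0-b->q0 q1-a->q1 q1-b->q2 q2-a->q3 q2-b->q0 q3-a->q3 q3-b->q3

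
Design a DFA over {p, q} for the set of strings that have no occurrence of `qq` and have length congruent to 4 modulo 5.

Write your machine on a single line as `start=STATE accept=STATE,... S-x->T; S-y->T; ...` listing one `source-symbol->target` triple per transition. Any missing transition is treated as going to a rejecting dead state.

Build one automaton per condition and run them in lockstep. The first has 3 states tracking partial matches of the forbidden pattern `qq`; the second has 5 states tracking the input length modulo 5. A product state is a pair (one from each), accepting exactly when both do.
          p    q  
>  S0     S1   S2 
   S1     S3   S4 
   S2     S3   S5 
   S3     S6   S7 
   S4     S6   S8 
   S5     S8   S8 
   S6     S9  S10 
   S7     S9  S11 
   S8    S11  S11 
 * S9     S0  S12 
 * S10    S0  S13 
   S11   S13  S13 
   S12    S1  S14 
   S13   S14  S14 
   S14    S5   S5 
(> = start, * = accepting)

start=S0; accept=S9,S10; S0-p->S1; S0-q->S2; S1-p->S3; S1-q->S4; S2-p->S3; S2-q->S5; S3-p->S6; S3-q->S7; S4-p->S6; S4-q->S8; S5-p->S8; S5-q->S8; S6-p->S9; S6-q->S10; S7-p->S9; S7-q->S11; S8-p->S11; S8-q->S11; S9-p->S0; S9-q->S12; S10-p->S0; S10-q->S13; S11-p->S13; S11-q->S13; S12-p->S1; S12-q->S14; S13-p->S14; S13-q->S14; S14-p->S5; S14-q->S5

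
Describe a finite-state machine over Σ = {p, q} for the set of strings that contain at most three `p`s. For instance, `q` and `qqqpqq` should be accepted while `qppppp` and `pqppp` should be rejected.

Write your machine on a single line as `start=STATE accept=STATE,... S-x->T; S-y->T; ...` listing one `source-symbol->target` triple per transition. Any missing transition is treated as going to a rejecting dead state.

Only the number of `p`s matters, and only up to 4. Make a chain S0 → S1 → S2 → S3 → S4 advanced by each `p` (with S4 absorbing); every other symbol self-loops. The accepting set is {S0, S1, S2, S3}.
5 states suffice.
        p   q  
>* S0   S1  S0 
 * S1   S2  S1 
 * S2   S3  S2 
 * S3   S4  S3 
   S4   S4  S4 
(> = start, * = accepting)

start=S0; accept=S0,S1,S2,S3; S0-p->S1; S0-q->S0; S1-p->S2; S1-q->S1; S2-p->S3; S2-q->S2; S3-p->S4; S3-q->S3; S4-p->S4; S4-q->S4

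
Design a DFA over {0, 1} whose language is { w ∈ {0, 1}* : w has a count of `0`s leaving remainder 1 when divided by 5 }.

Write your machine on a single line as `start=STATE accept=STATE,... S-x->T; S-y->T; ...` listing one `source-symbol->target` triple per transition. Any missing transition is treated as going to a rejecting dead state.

start=q0; accept=q1; q0-0->q1; q0-1->q0; q1-0->q2; q1-1->q1; q2-0->q3; q2-1->q2; q3-0->q4; q3-1->q3; q4-0->q0; q4-1->q4

The only thing that matters is how many `0`s have appeared, reduced mod 5. Use one state per residue: q0 for 0, …, q4 for 4. Reading `0` moves to the next residue; anything else stays put. q1 is accepting.
A 5-state machine:
        0   1  
>  q0   q1  q0 
 * q1   q2  q1 
   q2   q3  q2 
   q3   q4  q3 
   q4   q0  q4 
(> = start, * = accepting)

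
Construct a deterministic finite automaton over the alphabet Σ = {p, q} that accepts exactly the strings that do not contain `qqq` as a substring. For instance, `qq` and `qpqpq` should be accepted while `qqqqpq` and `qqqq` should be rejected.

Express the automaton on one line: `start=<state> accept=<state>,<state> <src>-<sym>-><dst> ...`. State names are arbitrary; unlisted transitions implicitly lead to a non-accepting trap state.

start=A accept=A,B,C A-p->A A-q->B B-p->A B-q->C C-p->A C-q->D D-p->D D-q->D

Track partial matches of the forbidden pattern `qqq`. State D is a dead state reached once `qqq` has occurred; every other state accepts. A means no part of `qqq` is currently matched.
A 4-state machine:
       p  q 
>* A   A  B 
 * B   A  C 
 * C   A  D 
   D   D  D 
(> = start, * = accepting)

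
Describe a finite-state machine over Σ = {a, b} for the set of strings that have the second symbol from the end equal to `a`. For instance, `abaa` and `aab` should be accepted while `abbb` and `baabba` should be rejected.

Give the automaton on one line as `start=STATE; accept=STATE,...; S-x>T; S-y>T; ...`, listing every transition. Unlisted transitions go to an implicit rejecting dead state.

Because acceptance depends on a position counted from the end, the machine has to buffer the most recent 2 symbols. Make each state the string of the last up-to-2 symbols read; on input `x` shift the window left and append `x`. Accept when the buffered window has length 2 and begins with `a`.
        a   b  
>  S0   S1  S2 
   S1   S3  S4 
   S2   S5  S6 
 * S3   S3  S4 
 * S4   S5  S6 
   S5   S3  S4 
   S6   S5  S6 
(> = start, * = accepting)

start=S0; accept=S3,S4; S0-a>S1; S0-b>S2; S1-a>S3; S1-b>S4; S2-a>S5; S2-b>S6; S3-a>S3; S3-b>S4; S4-a>S5; S4-b>S6; S5-a>S3; S5-b>S4; S6-a>S5; S6-b>S6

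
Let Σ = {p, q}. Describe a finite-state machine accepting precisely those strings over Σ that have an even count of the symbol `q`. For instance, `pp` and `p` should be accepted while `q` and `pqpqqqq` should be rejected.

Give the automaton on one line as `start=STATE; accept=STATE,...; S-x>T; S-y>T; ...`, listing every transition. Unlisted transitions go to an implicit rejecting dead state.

start=A; accept=A; A-p>A; A-q>B; B-p>B; B-q>A

The only thing that matters is how many `q`s have appeared, reduced mod 2. Use one state per residue: A for 0, …, B for 1. Reading `q` moves to the next residue; anything else stays put. A is accepting.
With 2 states:
       p  q 
>* A   A  B 
   B   B  A 
(> = start, * = accepting)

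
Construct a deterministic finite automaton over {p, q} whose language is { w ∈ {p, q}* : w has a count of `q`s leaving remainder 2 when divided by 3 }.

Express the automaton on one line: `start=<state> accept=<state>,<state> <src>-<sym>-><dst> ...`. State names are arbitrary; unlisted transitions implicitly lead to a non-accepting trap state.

start=S0 accept=S2 S0-p->S0 S0-q->S1 S1-p->S1 S1-q->S2 S2-p->S2 S2-q->S0

Keep the running count of `q`s modulo 3: each `q` advances along the cycle S0 → S1 → S2 → S0 while other symbols loop. Accept at S2.
        p   q  
>  S0   S0  S1 
   S1   S1  S2 
 * S2   S2  S0 
(> = start, * = accepting)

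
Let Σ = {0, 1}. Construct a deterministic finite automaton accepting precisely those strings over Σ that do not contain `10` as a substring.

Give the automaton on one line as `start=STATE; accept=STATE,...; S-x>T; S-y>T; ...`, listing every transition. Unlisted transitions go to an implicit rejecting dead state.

start=S0; accept=S0,S1; S0-0>S0; S0-1>S1; S1-0>S2; S1-1>S1; S2-0>S2; S2-1>S2

Track partial matches of the forbidden pattern `10`. State S2 is a dead state reached once `10` has occurred; every other state accepts. S0 means no part of `10` is currently matched.
        0   1  
>* S0   S0  S1 
 * S1   S2  S1 
   S2   S2  S2 
(> = start, * = accepting)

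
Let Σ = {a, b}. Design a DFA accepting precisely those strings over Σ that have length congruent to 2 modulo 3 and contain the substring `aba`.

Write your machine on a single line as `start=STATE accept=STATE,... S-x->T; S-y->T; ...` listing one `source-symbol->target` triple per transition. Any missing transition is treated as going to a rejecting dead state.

Build one automaton per condition and run them in lockstep. One (3 states) tracks the input length modulo 3; the other (4 states) tracks whether and how much of `aba` has been seen. Each combined state is a pair, one component from each; accept when both components accept.
12 states suffice.
          a    b  
>  q0     q1   q2 
   q1     q3   q4 
   q2     q3   q5 
   q3     q6   q7 
   q4     q8   q0 
   q5     q6   q0 
   q6     q1   q9 
   q7    q10   q2 
   q8    q10  q10 
   q9    q11   q5 
   q10   q11  q11 
 * q11    q8   q8 
(> = start, * = accepting)

start=q0; accept=q11; q0-a->q1; q0-b->q2; q1-a->q3; q1-b->q4; q2-a->q3; q2-b->q5; q3-a->q6; q3-b->q7; q4-a->q8; q4-b->q0; q5-a->q6; q5-b->q0; q6-a->q1; q6-b->q9; q7-a->q10; q7-b->q2; q8-a->q10; q8-b->q10; q9-a->q11; q9-b->q5; q10-a->q11; q10-b->q11; q11-a->q8; q11-b->q8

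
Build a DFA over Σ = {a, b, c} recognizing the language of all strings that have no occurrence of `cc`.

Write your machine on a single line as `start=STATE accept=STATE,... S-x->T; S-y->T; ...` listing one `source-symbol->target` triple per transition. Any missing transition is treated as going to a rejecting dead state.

start=s0; accept=s0,s1; s0-a->s0; s0-b->s0; s0-c->s1; s1-a->s0; s1-b->s0; s1-c->s2; s2-a->s2; s2-b->s2; s2-c->s2

Track partial matches of the forbidden pattern `cc`. State s2 is a dead state reached once `cc` has occurred; every other state accepts. s0 means no part of `cc` is currently matched.
With 3 states:
        a   b   c  
>* s0   s0  s0  s1 
 * s1   s0  s0  s2 
   s2   s2  s2  s2 
(> = start, * = accepting)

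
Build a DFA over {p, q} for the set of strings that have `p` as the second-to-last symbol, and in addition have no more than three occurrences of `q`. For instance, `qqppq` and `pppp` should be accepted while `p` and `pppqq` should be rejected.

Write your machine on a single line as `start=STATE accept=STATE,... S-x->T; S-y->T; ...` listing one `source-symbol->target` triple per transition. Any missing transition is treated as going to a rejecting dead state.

Handle the two conditions separately and then intersect. The first has 7 states tracking the last 2 symbols read; the second has 5 states tracking the count of `q`s, saturating at 4. A product state is a pair (one from each), accepting exactly when both do. After merging equivalent states the machine shrinks.
          p    q  
>  S0     S1   S2 
   S1     S3   S4 
   S2     S5   S6 
 * S3     S3   S4 
 * S4     S5   S6 
   S5     S7   S8 
   S6     S9  S10 
 * S7     S7   S8 
 * S8     S9  S10 
   S9    S11  S12 
   S10   S13  S14 
 * S11   S11  S12 
 * S12   S13  S14 
   S13   S15  S14 
   S14   S14  S14 
 * S15   S15  S14 
(> = start, * = accepting)

start=S0; accept=S3,S4,S7,S8,S11,S12,S15; S0-p->S1; S0-q->S2; S1-p->S3; S1-q->S4; S2-p->S5; S2-q->S6; S3-p->S3; S3-q->S4; S4-p->S5; S4-q->S6; S5-p->S7; S5-q->S8; S6-p->S9; S6-q->S10; S7-p->S7; S7-q->S8; S8-p->S9; S8-q->S10; S9-p->S11; S9-q->S12; S10-p->S13; S10-q->S14; S11-p->S11; S11-q->S12; S12-p->S13; S12-q->S14; S13-p->S15; S13-q->S14; S14-p->S14; S14-q->S14; S15-p->S15; S15-q->S14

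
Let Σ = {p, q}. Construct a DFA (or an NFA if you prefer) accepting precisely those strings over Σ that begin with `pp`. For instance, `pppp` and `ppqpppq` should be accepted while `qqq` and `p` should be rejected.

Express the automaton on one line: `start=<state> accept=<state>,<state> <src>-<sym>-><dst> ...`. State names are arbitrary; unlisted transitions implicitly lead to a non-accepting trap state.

start=A accept=C A-p->B A-q->D B-p->C B-q->D C-p->C C-q->C D-p->D D-q->D

Walk along `pp` while the input agrees: from A take `p` to B, and so on. Any deviation drops to the rejecting sink D. Once C is reached the prefix is confirmed and every continuation is accepted.
A 4-state machine:
       p  q 
>  A   B  D 
   B   C  D 
 * C   C  C 
   D   D  D 
(> = start, * = accepting)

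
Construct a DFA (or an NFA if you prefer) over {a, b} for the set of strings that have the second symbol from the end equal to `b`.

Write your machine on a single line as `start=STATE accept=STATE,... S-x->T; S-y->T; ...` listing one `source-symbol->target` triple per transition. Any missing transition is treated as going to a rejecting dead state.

Because acceptance depends on a position counted from the end, the machine has to buffer the most recent 2 symbols. Make each state the string of the last up-to-2 symbols read; on input `x` shift the window left and append `x`. Accept when the buffered window has length 2 and begins with `b`.
With 7 states:
        a   b  
>  q0   q1  q2 
   q1   q3  q4 
   q2   q5  q6 
   q3   q3  q4 
   q4   q5  q6 
 * q5   q3  q4 
 * q6   q5  q6 
(> = start, * = accepting)

start=q0; accept=q5,q6; q0-a->q1; q0-b->q2; q1-a->q3; q1-b->q4; q2-a->q5; q2-b->q6; q3-a->q3; q3-b->q4; q4-a->q5; q4-b->q6; q5-a->q3; q5-b->q4; q6-a->q5; q6-b->q6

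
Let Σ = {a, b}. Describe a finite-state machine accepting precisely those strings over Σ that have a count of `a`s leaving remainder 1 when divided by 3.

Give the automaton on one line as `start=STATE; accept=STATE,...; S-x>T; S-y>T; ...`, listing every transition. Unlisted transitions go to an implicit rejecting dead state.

Keep the running count of `a`s modulo 3: each `a` advances along the cycle q0 → q1 → q2 → q0 while other symbols loop. Accept at q1.
3 states suffice.
        a   b  
>  q0   q1  q0 
 * q1   q2  q1 
   q2   q0  q2 
(> = start, * = accepting)

start=q0; accept=q1; q0-a>q1; q0-b>q0; q1-a>q2; q1-b>q1; q2-a>q0; q2-b>q2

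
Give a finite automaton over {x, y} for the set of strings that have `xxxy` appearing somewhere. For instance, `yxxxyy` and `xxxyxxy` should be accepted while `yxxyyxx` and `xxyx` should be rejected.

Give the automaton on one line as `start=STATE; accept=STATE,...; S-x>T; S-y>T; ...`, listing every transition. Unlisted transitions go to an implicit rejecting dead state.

start=q0; accept=q4; q0-x>q1; q0-y>q0; q1-x>q2; q1-y>q0; q2-x>q3; q2-y>q0; q3-x>q3; q3-y>q4; q4-x>q4; q4-y>q4

States q0..q3 record the length of the longest prefix of `xxxy` that matches the current input suffix. Reaching q4 means `xxxy` has been seen, and we stay there forever. Accept from q4.
A 5-state machine:
        x   y  
>  q0   q1  q0 
   q1   q2  q0 
   q2   q3  q0 
   q3   q3  q4 
 * q4   q4  q4 
(> = start, * = accepting)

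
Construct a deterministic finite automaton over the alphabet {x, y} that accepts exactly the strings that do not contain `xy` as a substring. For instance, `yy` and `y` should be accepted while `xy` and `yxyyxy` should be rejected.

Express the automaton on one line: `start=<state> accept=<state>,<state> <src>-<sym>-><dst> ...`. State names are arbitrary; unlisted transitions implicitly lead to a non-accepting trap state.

start=q0 accept=q0,q1 q0-x->q1 q0-y->q0 q1-x->q1 q1-y->q2 q2-x->q2 q2-y->q2

Track partial matches of the forbidden pattern `xy`. State q2 is a dead state reached once `xy` has occurred; every other state accepts. q0 means no part of `xy` is currently matched.
        x   y  
>* q0   q1  q0 
 * q1   q1  q2 
   q2   q2  q2 
(> = start, * = accepting)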